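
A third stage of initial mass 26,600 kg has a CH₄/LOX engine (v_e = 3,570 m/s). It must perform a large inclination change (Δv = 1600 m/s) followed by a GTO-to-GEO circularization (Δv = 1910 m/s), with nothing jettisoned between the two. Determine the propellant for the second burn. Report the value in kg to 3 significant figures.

After the first burn: m = 26600 × exp(−1600/3570.0) = 26600 × 0.63879 = 16,991.8 kg.
After the second burn: m = 16,991.8 × exp(−1910/3570.0) = 16,991.8 × 0.58566 = 9,951.42 kg.
Second-burn propellant = 16,991.8 − 9,951.42 = 7,040.38 kg.

propellant for the second burn ≈ 7040 kg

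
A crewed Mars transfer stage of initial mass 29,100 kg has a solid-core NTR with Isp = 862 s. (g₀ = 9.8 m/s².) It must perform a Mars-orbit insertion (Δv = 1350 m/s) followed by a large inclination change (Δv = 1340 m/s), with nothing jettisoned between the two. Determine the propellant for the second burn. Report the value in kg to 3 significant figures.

propellant for the second burn ≈ 3640 kg

v_e = Isp · g₀ = 862 × 9.8 = 8447.6 m/s.
After the first burn: m = 29100 × exp(−1350/8447.6) = 29100 × 0.85231 = 24,802.2 kg.
After the second burn: m = 24,802.2 × exp(−1340/8447.6) = 24,802.2 × 0.85332 = 21,164.2 kg.
Second-burn propellant = 24,802.2 − 21,164.2 = 3,638 kg.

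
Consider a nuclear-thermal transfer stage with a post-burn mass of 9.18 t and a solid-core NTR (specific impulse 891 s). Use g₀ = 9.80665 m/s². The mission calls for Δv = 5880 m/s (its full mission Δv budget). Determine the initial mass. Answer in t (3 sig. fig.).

v_e = Isp · g₀ = 891 × 9.80665 = 8737.7 m/s.
Rocket equation: m₀/m_f = exp(Δv / v_e) = exp(5880 / 8737.7) = exp(0.6729) = 1.9600.
m₀ = m_f × 1.9600 = 9.18 × 1.9600 = 17.9928 t.

initial mass ≈ 18.0 t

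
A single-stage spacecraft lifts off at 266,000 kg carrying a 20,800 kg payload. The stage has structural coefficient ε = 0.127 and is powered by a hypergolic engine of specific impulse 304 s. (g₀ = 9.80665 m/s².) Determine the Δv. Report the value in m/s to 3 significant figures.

Stage wet mass = m₀ − payload = 266,000 − 20,800 = 245,200 kg.
Stage dry mass = ε × stage wet mass = 0.127 × 245,200 = 31,140.4 kg.
Burnout mass m_f = stage dry + payload = 31,140.4 + 20,800 = 51,940.4 kg.
v_e = Isp · g₀ = 304 × 9.80665 = 2981.2 m/s.
Rocket equation: Δv = v_e · ln(266,000/51,940.4) = 2981.2 × ln(5.121) = 2981.2 × 1.6334 ≈ 4870 m/s.

Δv ≈ 4870 m/s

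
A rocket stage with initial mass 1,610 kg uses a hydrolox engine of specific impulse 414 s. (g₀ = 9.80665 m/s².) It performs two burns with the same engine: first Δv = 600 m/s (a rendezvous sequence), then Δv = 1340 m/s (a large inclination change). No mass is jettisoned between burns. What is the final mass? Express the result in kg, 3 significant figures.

v_e = Isp · g₀ = 414 × 9.80665 = 4060.0 m/s.
After the first burn: m = 1610 × exp(−600/4060.0) = 1610 × 0.86262 = 1,388.82 kg.
After the second burn: m = 1,388.82 × exp(−1340/4060.0) = 1,388.82 × 0.71889 = 998.409 kg.

final mass ≈ 998 kg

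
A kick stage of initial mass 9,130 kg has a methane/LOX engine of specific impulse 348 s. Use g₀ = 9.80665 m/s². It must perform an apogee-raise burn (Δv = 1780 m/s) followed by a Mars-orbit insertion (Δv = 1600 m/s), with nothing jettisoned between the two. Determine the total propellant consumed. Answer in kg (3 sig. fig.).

v_e = Isp · g₀ = 348 × 9.80665 = 3412.7 m/s.
After the first burn: m = 9130 × exp(−1780/3412.7) = 9130 × 0.59358 = 5,419.39 kg.
After the second burn: m = 5,419.39 × exp(−1600/3412.7) = 5,419.39 × 0.62573 = 3,391.07 kg.
Total propellant = m₀ − m_final = 9130 − 3,391.07 = 5,738.93 kg.

total propellant consumed ≈ 5740 kg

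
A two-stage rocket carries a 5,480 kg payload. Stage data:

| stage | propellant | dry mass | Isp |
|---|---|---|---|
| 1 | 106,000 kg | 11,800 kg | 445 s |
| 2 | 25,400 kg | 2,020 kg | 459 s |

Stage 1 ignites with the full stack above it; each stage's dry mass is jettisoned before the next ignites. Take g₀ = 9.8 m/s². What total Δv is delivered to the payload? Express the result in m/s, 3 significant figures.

Ignition mass of stage 1 = 106,000+11,800 + 25,400+2,020 + 5,480 = 150,700 kg.
Stage 1: m₀ = 150,700 kg, m_f = 150,700 − 106,000 = 44,700 kg; Δv = 445×9.8×ln(3.371) = 4361.0×1.2153 ≈ 5300 m/s.
Stage 2: m₀ = 32,900 kg, m_f = 32,900 − 25,400 = 7,500 kg; Δv = 459×9.8×ln(4.387) = 4498.2×1.4786 ≈ 6651 m/s.
Total Δv = 5300 + 6651 = 11951 m/s.

Δv ≈ 12000 m/s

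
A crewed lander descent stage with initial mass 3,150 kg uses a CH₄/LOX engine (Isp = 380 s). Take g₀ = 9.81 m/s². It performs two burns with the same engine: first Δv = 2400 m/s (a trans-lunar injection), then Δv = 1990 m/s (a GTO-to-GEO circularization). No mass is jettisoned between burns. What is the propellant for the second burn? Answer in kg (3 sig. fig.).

v_e = Isp · g₀ = 380 × 9.81 = 3727.8 m/s.
After the first burn: m = 3150 × exp(−2400/3727.8) = 3150 × 0.52529 = 1,654.66 kg.
After the second burn: m = 1,654.66 × exp(−1990/3727.8) = 1,654.66 × 0.58636 = 970.226 kg.
Second-burn propellant = 1,654.66 − 970.226 = 684.434 kg.

propellant for the second burn ≈ 684 kg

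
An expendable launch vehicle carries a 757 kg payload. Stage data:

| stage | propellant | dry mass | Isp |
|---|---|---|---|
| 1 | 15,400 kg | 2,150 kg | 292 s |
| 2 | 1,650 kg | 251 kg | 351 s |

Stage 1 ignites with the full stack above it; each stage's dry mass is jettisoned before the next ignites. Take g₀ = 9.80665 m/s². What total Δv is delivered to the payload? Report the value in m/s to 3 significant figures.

Δv ≈ 7450 m/s

Ignition mass of stage 1 = 15,400+2,150 + 1,650+251 + 757 = 20,208 kg.
Stage 1: m₀ = 20,208 kg, m_f = 20,208 − 15,400 = 4,808 kg; Δv = 292×9.80665×ln(4.203) = 2863.5×1.4358 ≈ 4111 m/s.
Stage 2: m₀ = 2,658 kg, m_f = 2,658 − 1,650 = 1,008 kg; Δv = 351×9.80665×ln(2.637) = 3442.1×0.9696 ≈ 3338 m/s.
Total Δv = 4111 + 3338 = 7449 m/s.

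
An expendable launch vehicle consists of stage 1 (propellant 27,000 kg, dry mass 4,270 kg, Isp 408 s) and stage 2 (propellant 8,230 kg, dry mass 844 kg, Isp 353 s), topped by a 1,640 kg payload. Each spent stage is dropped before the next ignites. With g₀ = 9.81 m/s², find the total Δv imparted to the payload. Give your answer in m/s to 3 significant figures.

Δv ≈ 9190 m/s

Ignition mass of stage 1 = 27,000+4,270 + 8,230+844 + 1,640 = 41,984 kg.
Stage 1: m₀ = 41,984 kg, m_f = 41,984 − 27,000 = 14,984 kg; Δv = 408×9.81×ln(2.802) = 4002.5×1.0303 ≈ 4124 m/s.
Stage 2: m₀ = 10,714 kg, m_f = 10,714 − 8,230 = 2,484 kg; Δv = 353×9.81×ln(4.313) = 3462.9×1.4617 ≈ 5062 m/s.
Total Δv = 4124 + 5062 = 9186 m/s.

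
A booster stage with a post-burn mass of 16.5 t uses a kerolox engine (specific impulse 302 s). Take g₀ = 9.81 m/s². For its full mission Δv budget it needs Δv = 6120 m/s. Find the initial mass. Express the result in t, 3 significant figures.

v_e = Isp · g₀ = 302 × 9.81 = 2962.6 m/s.
Using Δv = v_e ln(m₀/m_f): m₀/m_f = exp(Δv / v_e) = exp(6120 / 2962.6) = exp(2.0657) = 7.8911.
m₀ = m_f × 7.8911 = 16.5 × 7.8911 = 130.203 t.

initial mass ≈ 130 t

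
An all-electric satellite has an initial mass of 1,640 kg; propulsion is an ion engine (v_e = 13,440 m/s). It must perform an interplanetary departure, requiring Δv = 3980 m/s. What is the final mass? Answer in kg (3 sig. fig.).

m₀/m_f = exp(Δv / v_e) = exp(3980 / 13440.0) = exp(0.2961) = 1.3446.
m_f = m₀ / 1.3446 = 1,640 / 1.3446 = 1,219.69 kg.

final mass ≈ 1220 kg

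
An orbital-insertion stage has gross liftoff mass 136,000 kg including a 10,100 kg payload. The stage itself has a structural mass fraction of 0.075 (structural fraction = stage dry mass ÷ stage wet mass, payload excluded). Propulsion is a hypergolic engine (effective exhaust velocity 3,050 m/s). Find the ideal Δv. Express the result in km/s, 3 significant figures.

Δv ≈ 5.92 km/s

Stage wet mass = m₀ − payload = 136,000 − 10,100 = 125,900 kg.
Stage dry mass = ε × stage wet mass = 0.075 × 125,900 = 9,442.5 kg.
Burnout mass m_f = stage dry + payload = 9,442.5 + 10,100 = 19,542.5 kg.
Using Δv = v_e ln(m₀/m_f): Δv = v_e · ln(136,000/19,542.5) = 3050.0 × ln(6.959) = 3050.0 × 1.9401 ≈ 5917 m/s.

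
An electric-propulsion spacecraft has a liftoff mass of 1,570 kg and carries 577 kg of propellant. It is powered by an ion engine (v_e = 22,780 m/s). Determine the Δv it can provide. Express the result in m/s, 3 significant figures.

m_f = m₀ − m_prop = 1,570 − 577 = 993 kg.
Rocket equation: Δv = v_e · ln(m₀/m_f) = 22780.0 × ln(1.581) = 22780.0 × 0.4581 ≈ 10435.5 m/s.

Δv ≈ 10400 m/s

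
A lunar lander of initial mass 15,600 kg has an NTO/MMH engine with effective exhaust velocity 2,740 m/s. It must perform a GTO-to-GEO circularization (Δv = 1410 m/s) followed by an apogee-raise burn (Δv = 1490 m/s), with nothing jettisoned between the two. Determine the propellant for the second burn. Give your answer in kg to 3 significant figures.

propellant for the second burn ≈ 3910 kg

After the first burn: m = 15600 × exp(−1410/2740.0) = 15600 × 0.59774 = 9,324.74 kg.
After the second burn: m = 9,324.74 × exp(−1490/2740.0) = 9,324.74 × 0.58054 = 5,413.38 kg.
Second-burn propellant = 9,324.74 − 5,413.38 = 3,911.36 kg.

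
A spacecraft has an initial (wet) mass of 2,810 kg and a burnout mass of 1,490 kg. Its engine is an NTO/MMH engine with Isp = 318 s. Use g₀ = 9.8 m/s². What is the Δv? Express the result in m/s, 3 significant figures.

v_e = Isp · g₀ = 318 × 9.8 = 3116.4 m/s.
From the ideal rocket equation, Δv = v_e · ln(m₀/m_f) = 3116.4 × ln(1.886) = 3116.4 × 0.6344 ≈ 1977.1 m/s.

Δv ≈ 1980 m/s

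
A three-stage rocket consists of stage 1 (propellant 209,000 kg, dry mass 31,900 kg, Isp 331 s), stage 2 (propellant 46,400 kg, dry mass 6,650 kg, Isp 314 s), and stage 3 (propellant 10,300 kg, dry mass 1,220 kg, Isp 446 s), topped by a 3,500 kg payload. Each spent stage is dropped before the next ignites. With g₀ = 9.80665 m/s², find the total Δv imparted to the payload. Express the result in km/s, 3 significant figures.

Δv ≈ 12.3 km/s

Ignition mass of stage 1 = 209,000+31,900 + 46,400+6,650 + 10,300+1,220 + 3,500 = 308,970 kg.
Stage 1: m₀ = 308,970 kg, m_f = 308,970 − 209,000 = 99,970 kg; Δv = 331×9.80665×ln(3.091) = 3246.0×1.1284 ≈ 3663 m/s.
Stage 2: m₀ = 68,070 kg, m_f = 68,070 − 46,400 = 21,670 kg; Δv = 314×9.80665×ln(3.141) = 3079.3×1.1446 ≈ 3525 m/s.
Stage 3: m₀ = 15,020 kg, m_f = 15,020 − 10,300 = 4,720 kg; Δv = 446×9.80665×ln(3.182) = 4373.8×1.1576 ≈ 5063 m/s.
Total Δv = 3663 + 3525 + 5063 = 12251 m/s.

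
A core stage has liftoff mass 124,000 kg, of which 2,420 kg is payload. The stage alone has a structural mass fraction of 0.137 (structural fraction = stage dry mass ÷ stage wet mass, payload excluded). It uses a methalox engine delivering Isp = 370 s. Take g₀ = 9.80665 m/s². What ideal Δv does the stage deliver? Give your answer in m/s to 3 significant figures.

Δv ≈ 6790 m/s

Stage wet mass = m₀ − payload = 124,000 − 2,420 = 121,580 kg.
Stage dry mass = ε × stage wet mass = 0.137 × 121,580 = 16,656.5 kg.
Burnout mass m_f = stage dry + payload = 16,656.5 + 2,420 = 19,076.5 kg.
v_e = Isp · g₀ = 370 × 9.80665 = 3628.5 m/s.
Δv = v_e · ln(124,000/19,076.5) = 3628.5 × ln(6.5) = 3628.5 × 1.8718 ≈ 6792 m/s.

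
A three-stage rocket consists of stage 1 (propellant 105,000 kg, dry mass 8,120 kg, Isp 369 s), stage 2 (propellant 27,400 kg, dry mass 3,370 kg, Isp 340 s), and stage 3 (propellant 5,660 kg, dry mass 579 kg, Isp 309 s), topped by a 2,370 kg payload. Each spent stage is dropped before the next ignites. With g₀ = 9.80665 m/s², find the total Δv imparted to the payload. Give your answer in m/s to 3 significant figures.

Ignition mass of stage 1 = 105,000+8,120 + 27,400+3,370 + 5,660+579 + 2,370 = 152,499 kg.
Stage 1: m₀ = 152,499 kg, m_f = 152,499 − 105,000 = 47,499 kg; Δv = 369×9.80665×ln(3.211) = 3618.7×1.1664 ≈ 4221 m/s.
Stage 2: m₀ = 39,379 kg, m_f = 39,379 − 27,400 = 11,979 kg; Δv = 340×9.80665×ln(3.287) = 3334.3×1.1901 ≈ 3968 m/s.
Stage 3: m₀ = 8,609 kg, m_f = 8,609 − 5,660 = 2,949 kg; Δv = 309×9.80665×ln(2.919) = 3030.3×1.0713 ≈ 3246 m/s.
Total Δv = 4221 + 3968 + 3246 = 11435 m/s.

Δv ≈ 11400 m/s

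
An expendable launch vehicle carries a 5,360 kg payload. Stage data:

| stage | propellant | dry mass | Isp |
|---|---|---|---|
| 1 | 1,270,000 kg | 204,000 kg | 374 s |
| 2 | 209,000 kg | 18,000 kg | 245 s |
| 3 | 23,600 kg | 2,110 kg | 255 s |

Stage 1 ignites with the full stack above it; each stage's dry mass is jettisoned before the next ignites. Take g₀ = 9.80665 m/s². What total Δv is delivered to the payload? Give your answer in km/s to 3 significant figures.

Δv ≈ 12.4 km/s

Ignition mass of stage 1 = 1,270,000+204,000 + 209,000+18,000 + 23,600+2,110 + 5,360 = 1,732,070 kg.
Stage 1: m₀ = 1,732,070 kg, m_f = 1,732,070 − 1,270,000 = 462,070 kg; Δv = 374×9.80665×ln(3.749) = 3667.7×1.3214 ≈ 4846 m/s.
Stage 2: m₀ = 258,070 kg, m_f = 258,070 − 209,000 = 49,070 kg; Δv = 245×9.80665×ln(5.259) = 2402.6×1.6600 ≈ 3988 m/s.
Stage 3: m₀ = 31,070 kg, m_f = 31,070 − 23,600 = 7,470 kg; Δv = 255×9.80665×ln(4.159) = 2500.7×1.4253 ≈ 3564 m/s.
Total Δv = 4846 + 3988 + 3564 = 12398 m/s.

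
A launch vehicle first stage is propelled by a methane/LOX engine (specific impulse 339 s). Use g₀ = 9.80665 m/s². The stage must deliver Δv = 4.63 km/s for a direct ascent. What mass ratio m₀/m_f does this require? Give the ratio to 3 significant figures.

mass ratio ≈ 4.03

v_e = Isp · g₀ = 339 × 9.80665 = 3324.5 m/s.
m₀/m_f = exp(Δv / v_e) = exp(4630 / 3324.5) = exp(1.3927) = 4.0257.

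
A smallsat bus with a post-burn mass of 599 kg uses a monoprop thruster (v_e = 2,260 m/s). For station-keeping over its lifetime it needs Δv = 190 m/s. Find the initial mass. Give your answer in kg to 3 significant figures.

m₀/m_f = exp(Δv / v_e) = exp(190 / 2260.0) = exp(0.0841) = 1.0877.
m₀ = m_f × 1.0877 = 599 × 1.0877 = 651.532 kg.

initial mass ≈ 652 kg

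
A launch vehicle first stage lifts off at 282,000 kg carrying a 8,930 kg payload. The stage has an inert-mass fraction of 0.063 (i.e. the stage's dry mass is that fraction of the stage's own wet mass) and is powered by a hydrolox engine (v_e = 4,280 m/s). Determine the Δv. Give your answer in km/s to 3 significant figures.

Δv ≈ 10.2 km/s

Stage wet mass = m₀ − payload = 282,000 − 8,930 = 273,070 kg.
Stage dry mass = ε × stage wet mass = 0.063 × 273,070 = 17,203.4 kg.
Burnout mass m_f = stage dry + payload = 17,203.4 + 8,930 = 26,133.4 kg.
Δv = v_e · ln(282,000/26,133.4) = 4280.0 × ln(10.79) = 4280.0 × 2.3787 ≈ 10181 m/s.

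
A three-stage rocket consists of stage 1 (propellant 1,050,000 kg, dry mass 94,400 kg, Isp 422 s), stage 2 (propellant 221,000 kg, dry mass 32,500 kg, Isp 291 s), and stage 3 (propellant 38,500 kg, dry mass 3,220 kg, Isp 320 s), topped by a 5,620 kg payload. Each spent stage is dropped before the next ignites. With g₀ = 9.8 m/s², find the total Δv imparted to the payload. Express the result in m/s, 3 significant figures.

Ignition mass of stage 1 = 1,050,000+94,400 + 221,000+32,500 + 38,500+3,220 + 5,620 = 1,445,240 kg.
Stage 1: m₀ = 1,445,240 kg, m_f = 1,445,240 − 1,050,000 = 395,240 kg; Δv = 422×9.8×ln(3.657) = 4135.6×1.2965 ≈ 5362 m/s.
Stage 2: m₀ = 300,840 kg, m_f = 300,840 − 221,000 = 79,840 kg; Δv = 291×9.8×ln(3.768) = 2851.8×1.3266 ≈ 3783 m/s.
Stage 3: m₀ = 47,340 kg, m_f = 47,340 − 38,500 = 8,840 kg; Δv = 320×9.8×ln(5.355) = 3136.0×1.6781 ≈ 5262 m/s.
Total Δv = 5362 + 3783 + 5262 = 14407 m/s.

Δv ≈ 14400 m/s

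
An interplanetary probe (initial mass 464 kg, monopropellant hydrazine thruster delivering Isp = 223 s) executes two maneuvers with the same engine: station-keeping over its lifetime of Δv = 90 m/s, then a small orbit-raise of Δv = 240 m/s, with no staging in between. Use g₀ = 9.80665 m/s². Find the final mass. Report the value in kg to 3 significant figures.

final mass ≈ 399 kg

v_e = Isp · g₀ = 223 × 9.80665 = 2186.9 m/s.
After the first burn: m = 464 × exp(−90/2186.9) = 464 × 0.95968 = 445.292 kg.
After the second burn: m = 445.292 × exp(−240/2186.9) = 445.292 × 0.89606 = 399.008 kg.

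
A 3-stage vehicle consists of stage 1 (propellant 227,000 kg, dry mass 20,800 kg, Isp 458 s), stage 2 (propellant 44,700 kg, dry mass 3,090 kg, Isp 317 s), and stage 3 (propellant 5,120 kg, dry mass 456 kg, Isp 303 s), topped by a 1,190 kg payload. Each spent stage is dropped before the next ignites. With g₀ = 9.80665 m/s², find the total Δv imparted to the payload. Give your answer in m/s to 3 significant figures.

Ignition mass of stage 1 = 227,000+20,800 + 44,700+3,090 + 5,120+456 + 1,190 = 302,356 kg.
Stage 1: m₀ = 302,356 kg, m_f = 302,356 − 227,000 = 75,356 kg; Δv = 458×9.80665×ln(4.012) = 4491.4×1.3894 ≈ 6240 m/s.
Stage 2: m₀ = 54,556 kg, m_f = 54,556 − 44,700 = 9,856 kg; Δv = 317×9.80665×ln(5.535) = 3108.7×1.7111 ≈ 5319 m/s.
Stage 3: m₀ = 6,766 kg, m_f = 6,766 − 5,120 = 1,646 kg; Δv = 303×9.80665×ln(4.111) = 2971.4×1.4136 ≈ 4200 m/s.
Total Δv = 6240 + 5319 + 4200 = 15759 m/s.

Δv ≈ 15800 m/s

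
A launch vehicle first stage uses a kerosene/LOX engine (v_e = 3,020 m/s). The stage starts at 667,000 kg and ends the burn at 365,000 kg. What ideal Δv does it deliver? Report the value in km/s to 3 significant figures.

From the ideal rocket equation, Δv = v_e · ln(m₀/m_f) = 3020.0 × ln(1.827) = 3020.0 × 0.6029 ≈ 1820.7 m/s.

Δv ≈ 1.82 km/s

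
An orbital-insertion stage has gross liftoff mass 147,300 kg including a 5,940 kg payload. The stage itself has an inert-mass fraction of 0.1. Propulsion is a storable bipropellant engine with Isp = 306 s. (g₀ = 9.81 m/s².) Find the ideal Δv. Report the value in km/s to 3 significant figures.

Stage wet mass = m₀ − payload = 147,300 − 5,940 = 141,360 kg.
Stage dry mass = ε × stage wet mass = 0.1 × 141,360 = 14,136 kg.
Burnout mass m_f = stage dry + payload = 14,136 + 5,940 = 20,076 kg.
v_e = Isp · g₀ = 306 × 9.81 = 3001.9 m/s.
Δv = v_e · ln(147,300/20,076) = 3001.9 × ln(7.337) = 3001.9 × 1.9929 ≈ 5983 m/s.

Δv ≈ 5.98 km/s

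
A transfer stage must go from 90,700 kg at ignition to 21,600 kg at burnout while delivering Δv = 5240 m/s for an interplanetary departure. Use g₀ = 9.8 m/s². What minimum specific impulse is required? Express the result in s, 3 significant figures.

Isp ≈ 373 s

ln(m₀/m_f) = ln(90700/21600) = ln(4.199) = 1.4349.
v_e = Δv / ln(m₀/m_f) = 5240 / 1.4349 = 3651.9 m/s.
Isp = v_e / g₀ = 3651.9 / 9.8 = 372.6 s.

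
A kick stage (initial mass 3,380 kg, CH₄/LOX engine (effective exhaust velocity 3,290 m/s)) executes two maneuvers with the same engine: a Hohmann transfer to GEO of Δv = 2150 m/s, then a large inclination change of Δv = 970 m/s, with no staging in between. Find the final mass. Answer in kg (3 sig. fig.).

After the first burn: m = 3380 × exp(−2150/3290.0) = 3380 × 0.52022 = 1,758.34 kg.
After the second burn: m = 1,758.34 × exp(−970/3290.0) = 1,758.34 × 0.74466 = 1,309.37 kg.

final mass ≈ 1310 kg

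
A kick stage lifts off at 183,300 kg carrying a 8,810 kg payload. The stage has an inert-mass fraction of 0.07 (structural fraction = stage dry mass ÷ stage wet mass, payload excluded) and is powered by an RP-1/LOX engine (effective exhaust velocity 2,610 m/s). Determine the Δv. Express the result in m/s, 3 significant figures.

Δv ≈ 5650 m/s

Stage wet mass = m₀ − payload = 183,300 − 8,810 = 174,490 kg.
Stage dry mass = ε × stage wet mass = 0.07 × 174,490 = 12,214.3 kg.
Burnout mass m_f = stage dry + payload = 12,214.3 + 8,810 = 21,024.3 kg.
Δv = v_e · ln(183,300/21,024.3) = 2610.0 × ln(8.718) = 2610.0 × 2.1654 ≈ 5652 m/s.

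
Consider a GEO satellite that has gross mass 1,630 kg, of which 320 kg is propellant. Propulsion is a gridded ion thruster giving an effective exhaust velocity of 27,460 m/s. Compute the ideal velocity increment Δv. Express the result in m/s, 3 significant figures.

m_f = m₀ − m_prop = 1,630 − 320 = 1,310 kg.
By the Tsiolkovsky rocket equation, Δv = v_e · ln(m₀/m_f) = 27460.0 × ln(1.244) = 27460.0 × 0.2186 ≈ 6001.5 m/s.

Δv ≈ 6000 m/s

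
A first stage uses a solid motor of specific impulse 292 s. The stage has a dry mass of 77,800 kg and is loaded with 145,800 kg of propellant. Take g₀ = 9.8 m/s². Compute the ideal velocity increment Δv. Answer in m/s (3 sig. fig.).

Δv ≈ 3020 m/s

v_e = Isp · g₀ = 292 × 9.8 = 2861.6 m/s.
m₀ = m_dry + m_prop = 77,800 + 145,800 = 223,600 kg.
By the Tsiolkovsky rocket equation, Δv = v_e · ln(m₀/m_f) = 2861.6 × ln(2.874) = 2861.6 × 1.0557 ≈ 3021.0 m/s.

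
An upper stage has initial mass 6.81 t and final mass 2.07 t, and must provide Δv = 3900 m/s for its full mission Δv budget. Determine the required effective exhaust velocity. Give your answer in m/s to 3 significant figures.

v_e ≈ 3270 m/s

ln(m₀/m_f) = ln(6810/2070) = ln(3.29) = 1.1908.
Rocket equation: v_e = Δv / ln(m₀/m_f) = 3900 / 1.1908 = 3275.0 m/s.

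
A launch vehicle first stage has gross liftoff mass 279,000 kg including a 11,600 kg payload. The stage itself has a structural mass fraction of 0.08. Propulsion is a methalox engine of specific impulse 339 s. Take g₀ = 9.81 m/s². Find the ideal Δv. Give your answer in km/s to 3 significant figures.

Δv ≈ 7.10 km/s

Stage wet mass = m₀ − payload = 279,000 − 11,600 = 267,400 kg.
Stage dry mass = ε × stage wet mass = 0.08 × 267,400 = 21,392 kg.
Burnout mass m_f = stage dry + payload = 21,392 + 11,600 = 32,992 kg.
v_e = Isp · g₀ = 339 × 9.81 = 3325.6 m/s.
Δv = v_e · ln(279,000/32,992) = 3325.6 × ln(8.457) = 3325.6 × 2.1349 ≈ 7100 m/s.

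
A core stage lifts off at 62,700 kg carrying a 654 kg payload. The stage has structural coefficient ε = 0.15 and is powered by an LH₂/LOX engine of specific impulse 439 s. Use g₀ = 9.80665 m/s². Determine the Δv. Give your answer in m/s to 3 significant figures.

Δv ≈ 7920 m/s

Stage wet mass = m₀ − payload = 62,700 − 654 = 62,046 kg.
Stage dry mass = ε × stage wet mass = 0.15 × 62,046 = 9,306.9 kg.
Burnout mass m_f = stage dry + payload = 9,306.9 + 654 = 9,960.9 kg.
v_e = Isp · g₀ = 439 × 9.80665 = 4305.1 m/s.
Rocket equation: Δv = v_e · ln(62,700/9,960.9) = 4305.1 × ln(6.295) = 4305.1 × 1.8397 ≈ 7920 m/s.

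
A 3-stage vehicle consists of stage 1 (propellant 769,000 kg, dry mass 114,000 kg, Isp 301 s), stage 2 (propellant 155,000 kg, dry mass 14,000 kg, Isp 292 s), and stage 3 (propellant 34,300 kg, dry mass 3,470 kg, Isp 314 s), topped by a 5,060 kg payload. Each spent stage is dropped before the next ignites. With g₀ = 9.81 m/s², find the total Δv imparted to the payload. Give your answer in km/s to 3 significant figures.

Ignition mass of stage 1 = 769,000+114,000 + 155,000+14,000 + 34,300+3,470 + 5,060 = 1,094,830 kg.
Stage 1: m₀ = 1,094,830 kg, m_f = 1,094,830 − 769,000 = 325,830 kg; Δv = 301×9.81×ln(3.36) = 2952.8×1.2120 ≈ 3579 m/s.
Stage 2: m₀ = 211,830 kg, m_f = 211,830 − 155,000 = 56,830 kg; Δv = 292×9.81×ln(3.727) = 2864.5×1.3157 ≈ 3769 m/s.
Stage 3: m₀ = 42,830 kg, m_f = 42,830 − 34,300 = 8,530 kg; Δv = 314×9.81×ln(5.021) = 3080.3×1.6136 ≈ 4971 m/s.
Total Δv = 3579 + 3769 + 4971 = 12319 m/s.

Δv ≈ 12.3 km/s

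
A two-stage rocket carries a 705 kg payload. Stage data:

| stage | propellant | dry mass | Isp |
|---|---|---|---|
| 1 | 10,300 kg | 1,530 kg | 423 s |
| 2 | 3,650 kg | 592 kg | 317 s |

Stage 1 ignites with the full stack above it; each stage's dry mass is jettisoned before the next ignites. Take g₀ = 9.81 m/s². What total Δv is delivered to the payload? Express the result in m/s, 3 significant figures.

Δv ≈ 8110 m/s

Ignition mass of stage 1 = 10,300+1,530 + 3,650+592 + 705 = 16,777 kg.
Stage 1: m₀ = 16,777 kg, m_f = 16,777 − 10,300 = 6,477 kg; Δv = 423×9.81×ln(2.59) = 4149.6×0.9518 ≈ 3949 m/s.
Stage 2: m₀ = 4,947 kg, m_f = 4,947 − 3,650 = 1,297 kg; Δv = 317×9.81×ln(3.814) = 3109.8×1.3387 ≈ 4163 m/s.
Total Δv = 3949 + 4163 = 8112 m/s.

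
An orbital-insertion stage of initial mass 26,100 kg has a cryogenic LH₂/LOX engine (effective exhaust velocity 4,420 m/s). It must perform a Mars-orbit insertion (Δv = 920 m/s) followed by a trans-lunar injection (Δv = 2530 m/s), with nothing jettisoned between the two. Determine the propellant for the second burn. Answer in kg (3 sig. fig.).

After the first burn: m = 26100 × exp(−920/4420.0) = 26100 × 0.81209 = 21,195.5 kg.
After the second burn: m = 21,195.5 × exp(−2530/4420.0) = 21,195.5 × 0.56417 = 11,957.9 kg.
Second-burn propellant = 21,195.5 − 11,957.9 = 9,237.6 kg.

propellant for the second burn ≈ 9240 kg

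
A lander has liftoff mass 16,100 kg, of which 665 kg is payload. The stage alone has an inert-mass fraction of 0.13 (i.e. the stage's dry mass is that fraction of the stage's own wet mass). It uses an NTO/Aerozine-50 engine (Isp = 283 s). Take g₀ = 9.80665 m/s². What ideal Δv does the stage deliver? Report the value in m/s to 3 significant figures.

Δv ≈ 4980 m/s

Stage wet mass = m₀ − payload = 16,100 − 665 = 15,435 kg.
Stage dry mass = ε × stage wet mass = 0.13 × 15,435 = 2,006.55 kg.
Burnout mass m_f = stage dry + payload = 2,006.55 + 665 = 2,671.55 kg.
v_e = Isp · g₀ = 283 × 9.80665 = 2775.3 m/s.
Δv = v_e · ln(16,100/2,671.55) = 2775.3 × ln(6.026) = 2775.3 × 1.7962 ≈ 4985 m/s.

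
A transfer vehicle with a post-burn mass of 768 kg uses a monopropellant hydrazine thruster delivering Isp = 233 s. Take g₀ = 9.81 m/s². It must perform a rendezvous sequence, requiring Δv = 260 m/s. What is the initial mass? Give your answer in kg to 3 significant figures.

initial mass ≈ 861 kg

v_e = Isp · g₀ = 233 × 9.81 = 2285.7 m/s.
Using Δv = v_e ln(m₀/m_f): m₀/m_f = exp(Δv / v_e) = exp(260 / 2285.7) = exp(0.1137) = 1.1205.
m₀ = m_f × 1.1205 = 768 × 1.1205 = 860.544 kg.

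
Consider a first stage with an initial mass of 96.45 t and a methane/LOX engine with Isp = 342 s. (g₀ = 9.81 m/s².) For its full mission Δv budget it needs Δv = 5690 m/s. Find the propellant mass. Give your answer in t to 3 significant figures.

propellant mass ≈ 78.8 t

v_e = Isp · g₀ = 342 × 9.81 = 3355.0 m/s.
Using Δv = v_e ln(m₀/m_f): m₀/m_f = exp(Δv / v_e) = exp(5690 / 3355.0) = exp(1.6960) = 5.4519.
m_f = 96.45 / 5.4519 = 17.6911 t, so propellant = m₀ − m_f = 96.45 − 17.6911 = 78.7589 t.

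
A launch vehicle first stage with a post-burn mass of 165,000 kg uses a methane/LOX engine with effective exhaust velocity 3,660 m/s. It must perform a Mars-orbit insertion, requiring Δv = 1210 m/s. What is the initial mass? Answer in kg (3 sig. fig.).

initial mass ≈ 230000 kg

m₀/m_f = exp(Δv / v_e) = exp(1210 / 3660.0) = exp(0.3306) = 1.3918.
m₀ = m_f × 1.3918 = 165,000 × 1.3918 = 229,647 kg.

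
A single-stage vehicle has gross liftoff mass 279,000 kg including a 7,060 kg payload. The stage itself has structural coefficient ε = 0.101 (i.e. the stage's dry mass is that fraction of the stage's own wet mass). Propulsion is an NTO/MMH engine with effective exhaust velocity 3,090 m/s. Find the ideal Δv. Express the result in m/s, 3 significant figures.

Stage wet mass = m₀ − payload = 279,000 − 7,060 = 271,940 kg.
Stage dry mass = ε × stage wet mass = 0.101 × 271,940 = 27,465.9 kg.
Burnout mass m_f = stage dry + payload = 27,465.9 + 7,060 = 34,525.9 kg.
From the ideal rocket equation, Δv = v_e · ln(279,000/34,525.9) = 3090.0 × ln(8.081) = 3090.0 × 2.0895 ≈ 6457 m/s.

Δv ≈ 6460 m/s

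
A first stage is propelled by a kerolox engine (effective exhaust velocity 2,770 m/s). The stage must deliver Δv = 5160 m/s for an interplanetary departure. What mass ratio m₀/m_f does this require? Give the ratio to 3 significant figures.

Using Δv = v_e ln(m₀/m_f): m₀/m_f = exp(Δv / v_e) = exp(5160 / 2770.0) = exp(1.8628) = 6.4419.

mass ratio ≈ 6.44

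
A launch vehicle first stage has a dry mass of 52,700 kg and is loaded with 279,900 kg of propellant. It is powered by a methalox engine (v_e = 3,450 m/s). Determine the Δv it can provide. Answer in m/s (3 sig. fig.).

m₀ = m_dry + m_prop = 52,700 + 279,900 = 332,600 kg.
Δv = v_e · ln(m₀/m_f) = 3450.0 × ln(6.311) = 3450.0 × 1.8423 ≈ 6356.0 m/s.

Δv ≈ 6360 m/s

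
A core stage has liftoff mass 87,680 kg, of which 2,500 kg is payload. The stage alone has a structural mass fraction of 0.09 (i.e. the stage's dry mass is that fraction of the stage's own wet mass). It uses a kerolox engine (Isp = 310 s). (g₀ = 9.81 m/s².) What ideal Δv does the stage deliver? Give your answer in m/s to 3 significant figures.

Stage wet mass = m₀ − payload = 87,680 − 2,500 = 85,180 kg.
Stage dry mass = ε × stage wet mass = 0.09 × 85,180 = 7,666.2 kg.
Burnout mass m_f = stage dry + payload = 7,666.2 + 2,500 = 10,166.2 kg.
v_e = Isp · g₀ = 310 × 9.81 = 3041.1 m/s.
By the Tsiolkovsky rocket equation, Δv = v_e · ln(87,680/10,166.2) = 3041.1 × ln(8.625) = 3041.1 × 2.1546 ≈ 6552 m/s.

Δv ≈ 6550 m/s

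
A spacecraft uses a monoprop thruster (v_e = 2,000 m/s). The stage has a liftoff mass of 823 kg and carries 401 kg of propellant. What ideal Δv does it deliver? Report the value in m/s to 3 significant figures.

m_f = m₀ − m_prop = 823 − 401 = 422 kg.
From the ideal rocket equation, Δv = v_e · ln(m₀/m_f) = 2000.0 × ln(1.95) = 2000.0 × 0.6680 ≈ 1335.9 m/s.

Δv ≈ 1340 m/s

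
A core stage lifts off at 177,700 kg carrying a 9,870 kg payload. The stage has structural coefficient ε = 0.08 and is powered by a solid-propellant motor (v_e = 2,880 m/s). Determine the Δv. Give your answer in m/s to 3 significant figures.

Δv ≈ 5850 m/s

Stage wet mass = m₀ − payload = 177,700 − 9,870 = 167,830 kg.
Stage dry mass = ε × stage wet mass = 0.08 × 167,830 = 13,426.4 kg.
Burnout mass m_f = stage dry + payload = 13,426.4 + 9,870 = 23,296.4 kg.
Δv = v_e · ln(177,700/23,296.4) = 2880.0 × ln(7.628) = 2880.0 × 2.0318 ≈ 5852 m/s.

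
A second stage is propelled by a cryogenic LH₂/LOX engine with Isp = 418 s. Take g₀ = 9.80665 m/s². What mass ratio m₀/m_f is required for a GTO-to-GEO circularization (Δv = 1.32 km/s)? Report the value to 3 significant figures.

v_e = Isp · g₀ = 418 × 9.80665 = 4099.2 m/s.
By the Tsiolkovsky rocket equation, m₀/m_f = exp(Δv / v_e) = exp(1320 / 4099.2) = exp(0.3220) = 1.3799.

mass ratio ≈ 1.38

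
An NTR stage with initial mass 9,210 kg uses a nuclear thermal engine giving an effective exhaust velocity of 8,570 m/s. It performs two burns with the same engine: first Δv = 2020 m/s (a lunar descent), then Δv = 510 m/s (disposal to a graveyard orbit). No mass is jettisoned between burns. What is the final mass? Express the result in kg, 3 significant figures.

After the first burn: m = 9210 × exp(−2020/8570.0) = 9210 × 0.79001 = 7,275.99 kg.
After the second burn: m = 7,275.99 × exp(−510/8570.0) = 7,275.99 × 0.94223 = 6,855.66 kg.

final mass ≈ 6860 kg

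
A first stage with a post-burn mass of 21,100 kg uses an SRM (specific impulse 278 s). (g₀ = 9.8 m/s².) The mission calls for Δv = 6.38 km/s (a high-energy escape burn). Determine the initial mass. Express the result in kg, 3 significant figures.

initial mass ≈ 219000 kg

v_e = Isp · g₀ = 278 × 9.8 = 2724.4 m/s.
m₀/m_f = exp(Δv / v_e) = exp(6380 / 2724.4) = exp(2.3418) = 10.3999.
m₀ = m_f × 10.3999 = 21,100 × 10.3999 = 219,438 kg.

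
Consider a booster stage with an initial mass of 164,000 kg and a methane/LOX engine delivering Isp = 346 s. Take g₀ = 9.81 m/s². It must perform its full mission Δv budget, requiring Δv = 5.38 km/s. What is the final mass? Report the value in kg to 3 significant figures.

v_e = Isp · g₀ = 346 × 9.81 = 3394.3 m/s.
By the Tsiolkovsky rocket equation, m₀/m_f = exp(Δv / v_e) = exp(5380 / 3394.3) = exp(1.5850) = 4.8794.
m_f = m₀ / 4.8794 = 164,000 / 4.8794 = 33,610.7 kg.

final mass ≈ 33600 kg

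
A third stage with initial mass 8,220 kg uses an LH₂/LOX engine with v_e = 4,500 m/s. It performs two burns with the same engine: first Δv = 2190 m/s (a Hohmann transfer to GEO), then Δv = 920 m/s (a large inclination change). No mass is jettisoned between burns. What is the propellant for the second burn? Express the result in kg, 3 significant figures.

After the first burn: m = 8220 × exp(−2190/4500.0) = 8220 × 0.61467 = 5,052.59 kg.
After the second burn: m = 5,052.59 × exp(−920/4500.0) = 5,052.59 × 0.81510 = 4,118.37 kg.
Second-burn propellant = 5,052.59 − 4,118.37 = 934.22 kg.

propellant for the second burn ≈ 934 kg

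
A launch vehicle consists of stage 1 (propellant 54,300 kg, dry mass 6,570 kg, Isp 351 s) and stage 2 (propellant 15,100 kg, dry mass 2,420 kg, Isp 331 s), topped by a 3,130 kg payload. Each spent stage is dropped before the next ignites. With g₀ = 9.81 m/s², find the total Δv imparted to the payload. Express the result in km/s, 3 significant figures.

Δv ≈ 8.04 km/s

Ignition mass of stage 1 = 54,300+6,570 + 15,100+2,420 + 3,130 = 81,520 kg.
Stage 1: m₀ = 81,520 kg, m_f = 81,520 − 54,300 = 27,220 kg; Δv = 351×9.81×ln(2.995) = 3443.3×1.0969 ≈ 3777 m/s.
Stage 2: m₀ = 20,650 kg, m_f = 20,650 − 15,100 = 5,550 kg; Δv = 331×9.81×ln(3.721) = 3247.1×1.3139 ≈ 4266 m/s.
Total Δv = 3777 + 4266 = 8043 m/s.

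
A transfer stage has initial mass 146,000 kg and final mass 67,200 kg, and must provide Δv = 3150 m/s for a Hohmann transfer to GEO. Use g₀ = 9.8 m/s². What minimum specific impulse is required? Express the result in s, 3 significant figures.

Isp ≈ 414 s

ln(m₀/m_f) = ln(146000/67200) = ln(2.173) = 0.7759.
v_e = Δv / ln(m₀/m_f) = 3150 / 0.7759 = 4059.6 m/s.
Isp = v_e / g₀ = 4059.6 / 9.8 = 414.2 s.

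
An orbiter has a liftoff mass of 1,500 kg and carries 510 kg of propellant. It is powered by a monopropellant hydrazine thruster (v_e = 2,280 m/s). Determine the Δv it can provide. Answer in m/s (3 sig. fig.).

Δv ≈ 947 m/s

m_f = m₀ − m_prop = 1,500 − 510 = 990 kg.
Using Δv = v_e ln(m₀/m_f): Δv = v_e · ln(m₀/m_f) = 2280.0 × ln(1.515) = 2280.0 × 0.4155 ≈ 947.4 m/s.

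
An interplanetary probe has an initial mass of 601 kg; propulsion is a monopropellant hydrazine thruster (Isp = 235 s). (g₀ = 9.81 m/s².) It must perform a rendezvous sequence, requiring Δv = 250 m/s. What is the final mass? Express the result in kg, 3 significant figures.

v_e = Isp · g₀ = 235 × 9.81 = 2305.3 m/s.
m₀/m_f = exp(Δv / v_e) = exp(250 / 2305.3) = exp(0.1084) = 1.1145.
m_f = m₀ / 1.1145 = 601 / 1.1145 = 539.255 kg.

final mass ≈ 539 kg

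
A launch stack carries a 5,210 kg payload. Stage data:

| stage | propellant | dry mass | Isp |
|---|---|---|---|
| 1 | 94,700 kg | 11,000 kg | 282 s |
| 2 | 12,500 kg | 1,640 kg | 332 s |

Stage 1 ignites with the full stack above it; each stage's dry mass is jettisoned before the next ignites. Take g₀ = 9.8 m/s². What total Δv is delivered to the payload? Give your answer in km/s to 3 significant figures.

Ignition mass of stage 1 = 94,700+11,000 + 12,500+1,640 + 5,210 = 125,050 kg.
Stage 1: m₀ = 125,050 kg, m_f = 125,050 − 94,700 = 30,350 kg; Δv = 282×9.8×ln(4.12) = 2763.6×1.4159 ≈ 3913 m/s.
Stage 2: m₀ = 19,350 kg, m_f = 19,350 − 12,500 = 6,850 kg; Δv = 332×9.8×ln(2.825) = 3253.6×1.0384 ≈ 3379 m/s.
Total Δv = 3913 + 3379 = 7292 m/s.

Δv ≈ 7.29 km/s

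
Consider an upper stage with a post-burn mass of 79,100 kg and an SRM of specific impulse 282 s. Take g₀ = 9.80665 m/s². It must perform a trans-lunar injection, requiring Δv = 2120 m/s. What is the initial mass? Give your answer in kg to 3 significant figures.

v_e = Isp · g₀ = 282 × 9.80665 = 2765.5 m/s.
m₀/m_f = exp(Δv / v_e) = exp(2120 / 2765.5) = exp(0.7666) = 2.1524.
m₀ = m_f × 2.1524 = 79,100 × 2.1524 = 170,255 kg.

initial mass ≈ 170000 kg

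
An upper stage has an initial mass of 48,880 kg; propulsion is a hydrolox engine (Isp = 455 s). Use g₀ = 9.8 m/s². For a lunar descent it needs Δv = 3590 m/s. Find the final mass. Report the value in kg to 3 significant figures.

v_e = Isp · g₀ = 455 × 9.8 = 4459.0 m/s.
By the Tsiolkovsky rocket equation, m₀/m_f = exp(Δv / v_e) = exp(3590 / 4459.0) = exp(0.8051) = 2.2369.
m_f = m₀ / 2.2369 = 48,880 / 2.2369 = 21,851.7 kg.

final mass ≈ 21900 kg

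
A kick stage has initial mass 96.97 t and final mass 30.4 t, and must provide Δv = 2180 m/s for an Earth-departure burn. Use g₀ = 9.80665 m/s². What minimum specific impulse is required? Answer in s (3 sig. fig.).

ln(m₀/m_f) = ln(96970/30400) = ln(3.19) = 1.1600.
Using Δv = v_e ln(m₀/m_f): v_e = Δv / ln(m₀/m_f) = 2180 / 1.1600 = 1879.4 m/s.
Isp = v_e / g₀ = 1879.4 / 9.80665 = 191.6 s.

Isp ≈ 192 s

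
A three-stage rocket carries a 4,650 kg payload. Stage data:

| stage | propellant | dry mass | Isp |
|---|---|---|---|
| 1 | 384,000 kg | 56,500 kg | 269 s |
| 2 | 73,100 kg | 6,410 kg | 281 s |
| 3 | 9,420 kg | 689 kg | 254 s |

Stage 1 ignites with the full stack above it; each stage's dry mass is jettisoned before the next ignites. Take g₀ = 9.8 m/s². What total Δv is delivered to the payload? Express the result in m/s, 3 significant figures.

Ignition mass of stage 1 = 384,000+56,500 + 73,100+6,410 + 9,420+689 + 4,650 = 534,769 kg.
Stage 1: m₀ = 534,769 kg, m_f = 534,769 − 384,000 = 150,769 kg; Δv = 269×9.8×ln(3.547) = 2636.2×1.2661 ≈ 3338 m/s.
Stage 2: m₀ = 94,269 kg, m_f = 94,269 − 73,100 = 21,169 kg; Δv = 281×9.8×ln(4.453) = 2753.8×1.4936 ≈ 4113 m/s.
Stage 3: m₀ = 14,759 kg, m_f = 14,759 − 9,420 = 5,339 kg; Δv = 254×9.8×ln(2.764) = 2489.2×1.0168 ≈ 2531 m/s.
Total Δv = 3338 + 4113 + 2531 = 9982 m/s.

Δv ≈ 9980 m/s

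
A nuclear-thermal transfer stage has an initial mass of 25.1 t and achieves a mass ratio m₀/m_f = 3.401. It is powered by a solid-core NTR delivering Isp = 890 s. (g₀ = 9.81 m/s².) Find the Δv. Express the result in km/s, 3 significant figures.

v_e = Isp · g₀ = 890 × 9.81 = 8730.9 m/s.
By the Tsiolkovsky rocket equation, Δv = v_e · ln(3.401) = 8730.9 × 1.2241 ≈ 10687.2 m/s.

Δv ≈ 10.7 km/s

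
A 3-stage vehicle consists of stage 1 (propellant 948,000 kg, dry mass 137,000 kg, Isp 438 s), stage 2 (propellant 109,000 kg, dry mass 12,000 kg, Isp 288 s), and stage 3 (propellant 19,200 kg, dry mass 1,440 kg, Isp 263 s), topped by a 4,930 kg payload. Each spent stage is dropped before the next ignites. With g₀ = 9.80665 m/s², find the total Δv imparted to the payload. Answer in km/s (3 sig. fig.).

Δv ≈ 13.7 km/s

Ignition mass of stage 1 = 948,000+137,000 + 109,000+12,000 + 19,200+1,440 + 4,930 = 1,231,570 kg.
Stage 1: m₀ = 1,231,570 kg, m_f = 1,231,570 − 948,000 = 283,570 kg; Δv = 438×9.80665×ln(4.343) = 4295.3×1.4686 ≈ 6308 m/s.
Stage 2: m₀ = 146,570 kg, m_f = 146,570 − 109,000 = 37,570 kg; Δv = 288×9.80665×ln(3.901) = 2824.3×1.3613 ≈ 3845 m/s.
Stage 3: m₀ = 25,570 kg, m_f = 25,570 − 19,200 = 6,370 kg; Δv = 263×9.80665×ln(4.014) = 2579.1×1.3898 ≈ 3585 m/s.
Total Δv = 6308 + 3845 + 3585 = 13738 m/s.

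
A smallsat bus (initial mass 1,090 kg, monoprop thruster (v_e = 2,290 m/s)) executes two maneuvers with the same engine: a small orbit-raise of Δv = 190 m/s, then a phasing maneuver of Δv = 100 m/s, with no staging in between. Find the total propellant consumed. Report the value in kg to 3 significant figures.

After the first burn: m = 1090 × exp(−190/2290.0) = 1090 × 0.92038 = 1,003.21 kg.
After the second burn: m = 1,003.21 × exp(−100/2290.0) = 1,003.21 × 0.95727 = 960.343 kg.
Total propellant = m₀ − m_final = 1090 − 960.343 = 129.657 kg.

total propellant consumed ≈ 130 kg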